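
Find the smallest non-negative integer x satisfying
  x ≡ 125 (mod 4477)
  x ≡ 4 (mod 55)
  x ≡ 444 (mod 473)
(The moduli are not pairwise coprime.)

747784

gcd(4477, 55) = 11 and 11 | (4 − 125), so the pair is consistent; merging gives x ≡ 9079 (mod 22385), where 22385 = lcm(4477, 55).
gcd(22385, 473) = 11 and 11 | (444 − 9079), so the pair is consistent; merging gives x ≡ 747784 (mod 962555), where 962555 = lcm(22385, 473).
The solution is unique modulo lcm(4477, 55, 473) = 962555.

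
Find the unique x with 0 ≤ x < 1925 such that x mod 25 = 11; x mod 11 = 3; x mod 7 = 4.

The moduli are pairwise coprime; N = 25·11·7 = 1925.
N/25 = 77; 77 ≡ 2 (mod 25); 2·13 ≡ 1, so inverse 13.
N/11 = 175; 175 ≡ 10 (mod 11); 10·10 ≡ 1, so inverse 10.
N/7 = 275; 275 ≡ 2 (mod 7); 2·4 ≡ 1, so inverse 4.
x ≡ 11·77·13 + 3·175·10 + 4·275·4 = 20661.
20661 mod 1925 = 1411.

1411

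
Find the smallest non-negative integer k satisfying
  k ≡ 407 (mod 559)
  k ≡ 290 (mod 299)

gcd(559, 299) = 13 and 13 | (290 − 407), so the pair is consistent; merging gives k ≡ 2084 (mod 12857), where 12857 = lcm(559, 299).
The solution is unique modulo lcm(559, 299) = 12857.

2084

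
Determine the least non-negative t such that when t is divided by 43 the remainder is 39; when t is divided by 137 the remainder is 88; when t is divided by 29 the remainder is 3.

36804

The moduli are pairwise coprime; N = 43·137·29 = 170839.
N/43 = 3973; 3973 ≡ 17 (mod 43); 17·38 ≡ 1, so inverse 38.
N/137 = 1247; 1247 ≡ 14 (mod 137); 14·49 ≡ 1, so inverse 49.
N/29 = 5891; 5891 ≡ 4 (mod 29); 4·22 ≡ 1, so inverse 22.
t ≡ 39·3973·38 + 88·1247·49 + 3·5891·22 = 11653856.
11653856 mod 170839 = 36804.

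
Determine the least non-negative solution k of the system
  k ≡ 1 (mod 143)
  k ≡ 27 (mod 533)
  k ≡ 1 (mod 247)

gcd(143, 533) = 13 and 13 | (27 − 1), so the pair is consistent; merging gives k ≡ 4291 (mod 5863), where 5863 = lcm(143, 533).
gcd(5863, 247) = 13 and 13 | (1 − 4291), so the pair is consistent; merging gives k ≡ 57058 (mod 111397), where 111397 = lcm(5863, 247).
The solution is unique modulo lcm(143, 533, 247) = 111397.

57058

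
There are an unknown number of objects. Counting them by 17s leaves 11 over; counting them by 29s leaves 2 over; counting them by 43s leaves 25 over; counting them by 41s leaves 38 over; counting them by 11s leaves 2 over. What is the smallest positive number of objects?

7728415

The moduli are pairwise coprime; M = 17·29·43·41·11 = 9560749.
M/17 = 562397; 562397 ≡ 3 (mod 17); 3·6 ≡ 1, so inverse 6.
M/29 = 329681; 329681 ≡ 9 (mod 29); 9·13 ≡ 1, so inverse 13.
M/43 = 222343; 222343 ≡ 33 (mod 43); 33·30 ≡ 1, so inverse 30.
M/41 = 233189; 233189 ≡ 22 (mod 41); 22·28 ≡ 1, so inverse 28.
M/11 = 869159; 869159 ≡ 5 (mod 11); 5·9 ≡ 1, so inverse 9.
N ≡ 11·562397·6 + 2·329681·13 + 25·222343·30 + 38·233189·28 + 2·869159·9 = 476205116.
476205116 mod 9560749 = 7728415.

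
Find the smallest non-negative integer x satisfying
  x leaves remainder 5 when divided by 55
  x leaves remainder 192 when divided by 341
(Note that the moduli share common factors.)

1215

Combine the congruences pairwise.
gcd(55, 341) = 11 and 11 | (192 − 5), so the pair is consistent; merging gives x ≡ 1215 (mod 1705), where 1705 = lcm(55, 341).
The solution is unique modulo lcm(55, 341) = 1705.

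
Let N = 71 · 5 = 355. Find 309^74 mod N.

196

Mod 71: 309 ≡ 25; by Fermat, exponent reduces to 74 mod 70 = 4; 25^4 ≡ 54 (mod 71).
Mod 5: 309 ≡ 4; by Fermat, exponent reduces to 74 mod 4 = 2; 4^2 ≡ 1 (mod 5).
Combine by CRT: x ≡ 54 (mod 71), x ≡ 1 (mod 5) ⇒ x ≡ 196 (mod 355).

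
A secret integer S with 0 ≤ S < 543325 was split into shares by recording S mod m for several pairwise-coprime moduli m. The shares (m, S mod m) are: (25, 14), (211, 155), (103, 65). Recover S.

From S ≡ 14 (mod 25) write S = 14 + 25t. Substituting into S ≡ 155 (mod 211) gives 25t ≡ 141 (mod 211), and since 25⁻¹ ≡ 76 (mod 211), t ≡ 166. Hence S ≡ 14 + 25·166 = 4164 (mod 5275).
From S ≡ 4164 (mod 5275) write S = 4164 + 5275t. Substituting into S ≡ 65 (mod 103) gives 5275t ≡ 21 (mod 103), and since 22⁻¹ ≡ 89 (mod 103), t ≡ 15. Hence S ≡ 4164 + 5275·15 = 83289 (mod 543325).

83289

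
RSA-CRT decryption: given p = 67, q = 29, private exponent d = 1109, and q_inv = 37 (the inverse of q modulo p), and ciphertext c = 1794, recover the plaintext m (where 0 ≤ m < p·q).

d_p = d mod (p−1) = 1109 mod 66 = 53; d_q = d mod (q−1) = 17.
m₁ = c^(d_p) mod p: c ≡ 52 (mod 67), and 52^53 mod 67 = 53.
m₂ = c^(d_q) mod q: c ≡ 25 (mod 29), and 25^17 mod 29 = 23.
h = q_inv·(m₁ − m₂) mod p = 37·(53 − 23) mod 67 = 38.
m = m₂ + h·q = 23 + 38·29 = 1125.

1125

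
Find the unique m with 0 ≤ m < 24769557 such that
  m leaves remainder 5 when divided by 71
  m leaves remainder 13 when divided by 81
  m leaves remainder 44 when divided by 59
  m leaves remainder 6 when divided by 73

19086367

The moduli are pairwise coprime; N = 71·81·59·73 = 24769557.
N/71 = 348867; 348867 ≡ 44 (mod 71); 44·21 ≡ 1, so inverse 21.
N/81 = 305797; 305797 ≡ 22 (mod 81); 22·70 ≡ 1, so inverse 70.
N/59 = 419823; 419823 ≡ 38 (mod 59); 38·14 ≡ 1, so inverse 14.
N/73 = 339309; 339309 ≡ 5 (mod 73); 5·44 ≡ 1, so inverse 44.
m ≡ 5·348867·21 + 13·305797·70 + 44·419823·14 + 6·339309·44 = 663094849.
663094849 mod 24769557 = 19086367.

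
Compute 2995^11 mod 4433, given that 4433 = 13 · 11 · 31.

2335

Mod 13: 2995 ≡ 5; 5^11 ≡ 8 (mod 13).
Mod 11: 2995 ≡ 3; by Fermat, exponent reduces to 11 mod 10 = 1; 3^1 ≡ 3 (mod 11).
Mod 31: 2995 ≡ 19; 19^11 ≡ 10 (mod 31).
Combine by CRT: x ≡ 8 (mod 13), x ≡ 3 (mod 11), x ≡ 10 (mod 31) ⇒ x ≡ 2335 (mod 4433).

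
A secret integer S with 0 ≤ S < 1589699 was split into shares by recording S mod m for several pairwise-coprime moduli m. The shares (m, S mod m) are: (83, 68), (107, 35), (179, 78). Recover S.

745076

The moduli are pairwise coprime; N = 83·107·179 = 1589699.
N/83 = 19153; 19153 ≡ 63 (mod 83); 63·29 ≡ 1, so inverse 29.
N/107 = 14857; 14857 ≡ 91 (mod 107); 91·20 ≡ 1, so inverse 20.
N/179 = 8881; 8881 ≡ 110 (mod 179); 110·83 ≡ 1, so inverse 83.
S ≡ 68·19153·29 + 35·14857·20 + 78·8881·83 = 105665210.
105665210 mod 1589699 = 745076.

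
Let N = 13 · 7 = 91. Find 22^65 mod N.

29

Mod 13: 22 ≡ 9; by Fermat, exponent reduces to 65 mod 12 = 5; 9^5 ≡ 3 (mod 13).
Mod 7: 22 ≡ 1; by Fermat, exponent reduces to 65 mod 6 = 5; 1^5 ≡ 1 (mod 7).
Combine by CRT: x ≡ 3 (mod 13), x ≡ 1 (mod 7) ⇒ x ≡ 29 (mod 91).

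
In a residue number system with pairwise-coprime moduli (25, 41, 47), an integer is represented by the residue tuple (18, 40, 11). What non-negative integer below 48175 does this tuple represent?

24968

The moduli are pairwise coprime; N = 25·41·47 = 48175.
N/25 = 1927; 1927 ≡ 2 (mod 25); 2·13 ≡ 1, so inverse 13.
N/41 = 1175; 1175 ≡ 27 (mod 41); 27·38 ≡ 1, so inverse 38.
N/47 = 1025; 1025 ≡ 38 (mod 47); 38·26 ≡ 1, so inverse 26.
x ≡ 18·1927·13 + 40·1175·38 + 11·1025·26 = 2530068.
2530068 mod 48175 = 24968.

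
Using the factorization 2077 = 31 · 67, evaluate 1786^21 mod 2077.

Mod 31: 1786 ≡ 19; 19^21 ≡ 2 (mod 31).
Mod 67: 1786 ≡ 44; 44^21 ≡ 45 (mod 67).
Combine by CRT: x ≡ 2 (mod 31), x ≡ 45 (mod 67) ⇒ x ≡ 715 (mod 2077).

715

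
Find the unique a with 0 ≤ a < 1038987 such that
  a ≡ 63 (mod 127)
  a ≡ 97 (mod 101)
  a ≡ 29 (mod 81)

From a ≡ 63 (mod 127) write a = 63 + 127t. Substituting into a ≡ 97 (mod 101) gives 127t ≡ 34 (mod 101), and since 26⁻¹ ≡ 35 (mod 101), t ≡ 79. Hence a ≡ 63 + 127·79 = 10096 (mod 12827).
From a ≡ 10096 (mod 12827) write a = 10096 + 12827t. Substituting into a ≡ 29 (mod 81) gives 12827t ≡ 58 (mod 81), and since 29⁻¹ ≡ 14 (mod 81), t ≡ 2. Hence a ≡ 10096 + 12827·2 = 35750 (mod 1038987).

35750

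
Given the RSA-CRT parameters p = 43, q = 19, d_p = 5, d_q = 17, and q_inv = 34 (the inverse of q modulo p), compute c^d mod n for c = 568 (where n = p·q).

655

m₁ = c^(d_p) mod p: c ≡ 9 (mod 43), and 9^5 mod 43 = 10.
m₂ = c^(d_q) mod q: c ≡ 17 (mod 19), and 17^17 mod 19 = 9.
h = q_inv·(m₁ − m₂) mod p = 34·(10 − 9) mod 43 = 34.
m = m₂ + h·q = 9 + 34·19 = 655.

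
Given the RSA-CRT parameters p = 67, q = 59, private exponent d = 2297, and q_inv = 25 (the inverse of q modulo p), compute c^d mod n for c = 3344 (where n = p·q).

1486

d_p = d mod (p−1) = 2297 mod 66 = 53; d_q = d mod (q−1) = 35.
m₁ = c^(d_p) mod p: c ≡ 61 (mod 67), and 61^53 mod 67 = 12.
m₂ = c^(d_q) mod q: c ≡ 40 (mod 59), and 40^35 mod 59 = 11.
h = q_inv·(m₁ − m₂) mod p = 25·(12 − 11) mod 67 = 25.
m = m₂ + h·q = 11 + 25·59 = 1486.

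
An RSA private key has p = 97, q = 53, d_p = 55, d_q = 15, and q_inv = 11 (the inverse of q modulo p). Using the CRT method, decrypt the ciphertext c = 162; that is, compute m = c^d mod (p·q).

3503

m₁ = c^(d_p) mod p: c ≡ 65 (mod 97), and 65^55 mod 97 = 11.
m₂ = c^(d_q) mod q: c ≡ 3 (mod 53), and 3^15 mod 53 = 5.
h = q_inv·(m₁ − m₂) mod p = 11·(11 − 5) mod 97 = 66.
m = m₂ + h·q = 5 + 66·53 = 3503.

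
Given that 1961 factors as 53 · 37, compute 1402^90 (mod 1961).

519

Mod 53: 1402 ≡ 24; by Fermat, exponent reduces to 90 mod 52 = 38; 24^38 ≡ 42 (mod 53).
Mod 37: 1402 ≡ 33; by Fermat, exponent reduces to 90 mod 36 = 18; 33^18 ≡ 1 (mod 37).
Combine by CRT: x ≡ 42 (mod 53), x ≡ 1 (mod 37) ⇒ x ≡ 519 (mod 1961).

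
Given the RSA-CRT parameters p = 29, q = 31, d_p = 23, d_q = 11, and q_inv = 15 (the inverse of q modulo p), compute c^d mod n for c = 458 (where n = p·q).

m₁ = c^(d_p) mod p: c ≡ 23 (mod 29), and 23^23 mod 29 = 7.
m₂ = c^(d_q) mod q: c ≡ 24 (mod 31), and 24^11 mod 31 = 11.
h = q_inv·(m₁ − m₂) mod p = 15·(7 − 11) mod 29 = 27.
m = m₂ + h·q = 11 + 27·31 = 848.

848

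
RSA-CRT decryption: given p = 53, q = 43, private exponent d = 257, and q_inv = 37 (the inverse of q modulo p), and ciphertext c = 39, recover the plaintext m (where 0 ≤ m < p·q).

d_p = d mod (p−1) = 257 mod 52 = 49; d_q = d mod (q−1) = 5.
m₁ = c^(d_p) mod p: c ≡ 39 (mod 53), and 39^49 mod 53 = 31.
m₂ = c^(d_q) mod q: c ≡ 39 (mod 43), and 39^5 mod 43 = 8.
h = q_inv·(m₁ − m₂) mod p = 37·(31 − 8) mod 53 = 3.
m = m₂ + h·q = 8 + 3·43 = 137.

137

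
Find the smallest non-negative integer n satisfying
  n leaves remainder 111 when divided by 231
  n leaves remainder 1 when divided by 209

3345

gcd(231, 209) = 11 and 11 | (1 − 111), so the pair is consistent; merging gives n ≡ 3345 (mod 4389), where 4389 = lcm(231, 209).
The solution is unique modulo lcm(231, 209) = 4389.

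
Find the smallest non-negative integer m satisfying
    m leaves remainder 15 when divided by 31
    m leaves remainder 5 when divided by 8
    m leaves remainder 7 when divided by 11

Combine the congruences pairwise.
From m ≡ 15 (mod 31) write m = 15 + 31t. Substituting into m ≡ 5 (mod 8) gives 31t ≡ 6 (mod 8), and since 7⁻¹ ≡ 7 (mod 8), t ≡ 2. Hence m ≡ 15 + 31·2 = 77 (mod 248).
From m ≡ 77 (mod 248) write m = 77 + 248t. Substituting into m ≡ 7 (mod 11) gives 248t ≡ 7 (mod 11), and since 6⁻¹ ≡ 2 (mod 11), t ≡ 3. Hence m ≡ 77 + 248·3 = 821 (mod 2728).

821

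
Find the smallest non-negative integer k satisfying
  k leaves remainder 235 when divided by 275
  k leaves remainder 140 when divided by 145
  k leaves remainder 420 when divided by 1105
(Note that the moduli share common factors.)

gcd(275, 145) = 5 and 5 | (140 − 235), so the pair is consistent; merging gives k ≡ 4635 (mod 7975), where 7975 = lcm(275, 145).
gcd(7975, 1105) = 5 and 5 | (420 − 4635), so the pair is consistent; merging gives k ≡ 1296585 (mod 1762475), where 1762475 = lcm(7975, 1105).
The solution is unique modulo lcm(275, 145, 1105) = 1762475.

1296585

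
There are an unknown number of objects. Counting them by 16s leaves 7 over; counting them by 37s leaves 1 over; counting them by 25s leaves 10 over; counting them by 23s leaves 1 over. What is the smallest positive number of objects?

28935

The moduli are pairwise coprime; M = 16·37·25·23 = 340400.
M/16 = 21275; 21275 ≡ 11 (mod 16); 11·3 ≡ 1, so inverse 3.
M/37 = 9200; 9200 ≡ 24 (mod 37); 24·17 ≡ 1, so inverse 17.
M/25 = 13616; 13616 ≡ 16 (mod 25); 16·11 ≡ 1, so inverse 11.
M/23 = 14800; 14800 ≡ 11 (mod 23); 11·21 ≡ 1, so inverse 21.
N ≡ 7·21275·3 + 1·9200·17 + 10·13616·11 + 1·14800·21 = 2411735.
2411735 mod 340400 = 28935.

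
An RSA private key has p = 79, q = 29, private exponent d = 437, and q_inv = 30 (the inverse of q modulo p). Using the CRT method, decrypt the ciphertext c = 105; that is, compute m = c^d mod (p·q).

1679

d_p = d mod (p−1) = 437 mod 78 = 47; d_q = d mod (q−1) = 17.
m₁ = c^(d_p) mod p: c ≡ 26 (mod 79), and 26^47 mod 79 = 20.
m₂ = c^(d_q) mod q: c ≡ 18 (mod 29), and 18^17 mod 29 = 26.
h = q_inv·(m₁ − m₂) mod p = 30·(20 − 26) mod 79 = 57.
m = m₂ + h·q = 26 + 57·29 = 1679.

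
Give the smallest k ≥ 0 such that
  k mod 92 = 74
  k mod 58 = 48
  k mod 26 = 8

gcd(92, 58) = 2 and 2 | (48 − 74), so the pair is consistent; merging gives k ≡ 1730 (mod 2668), where 2668 = lcm(92, 58).
gcd(2668, 26) = 2 and 2 | (8 − 1730), so the pair is consistent; merging gives k ≡ 31078 (mod 34684), where 34684 = lcm(2668, 26).
The solution is unique modulo lcm(92, 58, 26) = 34684.

31078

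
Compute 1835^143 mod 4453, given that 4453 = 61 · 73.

1117

Mod 61: 1835 ≡ 5; by Fermat, exponent reduces to 143 mod 60 = 23; 5^23 ≡ 19 (mod 61).
Mod 73: 1835 ≡ 10; by Fermat, exponent reduces to 143 mod 72 = 71; 10^71 ≡ 22 (mod 73).
Combine by CRT: x ≡ 19 (mod 61), x ≡ 22 (mod 73) ⇒ x ≡ 1117 (mod 4453).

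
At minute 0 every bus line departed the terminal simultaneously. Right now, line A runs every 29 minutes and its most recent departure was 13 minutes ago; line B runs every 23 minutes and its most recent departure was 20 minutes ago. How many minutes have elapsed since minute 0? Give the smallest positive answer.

Combine the congruences pairwise.
From t ≡ 13 (mod 29) write t = 13 + 29s. Substituting into t ≡ 20 (mod 23) gives 29s ≡ 7 (mod 23), and since 6⁻¹ ≡ 4 (mod 23), s ≡ 5. Hence t ≡ 13 + 29·5 = 158 (mod 667).

158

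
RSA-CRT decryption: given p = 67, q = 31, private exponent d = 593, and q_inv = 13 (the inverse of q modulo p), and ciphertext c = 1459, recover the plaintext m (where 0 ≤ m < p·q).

d_p = d mod (p−1) = 593 mod 66 = 65; d_q = d mod (q−1) = 23.
m₁ = c^(d_p) mod p: c ≡ 52 (mod 67), and 52^65 mod 67 = 58.
m₂ = c^(d_q) mod q: c ≡ 2 (mod 31), and 2^23 mod 31 = 8.
h = q_inv·(m₁ − m₂) mod p = 13·(58 − 8) mod 67 = 47.
m = m₂ + h·q = 8 + 47·31 = 1465.

1465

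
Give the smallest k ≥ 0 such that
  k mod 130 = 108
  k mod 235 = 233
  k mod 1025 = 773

881248

gcd(130, 235) = 5 and 5 | (233 − 108), so the pair is consistent; merging gives k ≡ 1408 (mod 6110), where 6110 = lcm(130, 235).
gcd(6110, 1025) = 5 and 5 | (773 − 1408), so the pair is consistent; merging gives k ≡ 881248 (mod 1252550), where 1252550 = lcm(6110, 1025).
The solution is unique modulo lcm(130, 235, 1025) = 1252550.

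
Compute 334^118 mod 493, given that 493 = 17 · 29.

382

Mod 17: 334 ≡ 11; by Fermat, exponent reduces to 118 mod 16 = 6; 11^6 ≡ 8 (mod 17).
Mod 29: 334 ≡ 15; by Fermat, exponent reduces to 118 mod 28 = 6; 15^6 ≡ 5 (mod 29).
Combine by CRT: x ≡ 8 (mod 17), x ≡ 5 (mod 29) ⇒ x ≡ 382 (mod 493).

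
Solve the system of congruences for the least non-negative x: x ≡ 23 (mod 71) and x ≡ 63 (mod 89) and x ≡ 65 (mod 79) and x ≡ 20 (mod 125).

44774895

Combine the congruences pairwise.
From x ≡ 23 (mod 71) write x = 23 + 71t. Substituting into x ≡ 63 (mod 89) gives 71t ≡ 40 (mod 89), and since 71⁻¹ ≡ 84 (mod 89), t ≡ 67. Hence x ≡ 23 + 71·67 = 4780 (mod 6319).
From x ≡ 4780 (mod 6319) write x = 4780 + 6319t. Substituting into x ≡ 65 (mod 79) gives 6319t ≡ 25 (mod 79), and since 78⁻¹ ≡ 78 (mod 79), t ≡ 54. Hence x ≡ 4780 + 6319·54 = 346006 (mod 499201).
From x ≡ 346006 (mod 499201) write x = 346006 + 499201t. Substituting into x ≡ 20 (mod 125) gives 499201t ≡ 14 (mod 125), and since 76⁻¹ ≡ 51 (mod 125), t ≡ 89. Hence x ≡ 346006 + 499201·89 = 44774895 (mod 62400125).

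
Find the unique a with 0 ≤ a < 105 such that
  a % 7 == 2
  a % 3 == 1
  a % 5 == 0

100

Combine the congruences pairwise.
From a ≡ 2 (mod 7) write a = 2 + 7t. Substituting into a ≡ 1 (mod 3) gives 7t ≡ 2 (mod 3), and since 1⁻¹ ≡ 1 (mod 3), t ≡ 2. Hence a ≡ 2 + 7·2 = 16 (mod 21).
From a ≡ 16 (mod 21) write a = 16 + 21t. Substituting into a ≡ 0 (mod 5) gives 21t ≡ 4 (mod 5), and since 1⁻¹ ≡ 1 (mod 5), t ≡ 4. Hence a ≡ 16 + 21·4 = 100 (mod 105).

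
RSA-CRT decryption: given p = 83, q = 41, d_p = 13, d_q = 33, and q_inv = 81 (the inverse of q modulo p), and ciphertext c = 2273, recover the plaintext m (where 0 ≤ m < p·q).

1732

m₁ = c^(d_p) mod p: c ≡ 32 (mod 83), and 32^13 mod 83 = 72.
m₂ = c^(d_q) mod q: c ≡ 18 (mod 41), and 18^33 mod 41 = 10.
h = q_inv·(m₁ − m₂) mod p = 81·(72 − 10) mod 83 = 42.
m = m₂ + h·q = 10 + 42·41 = 1732.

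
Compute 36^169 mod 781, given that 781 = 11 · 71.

Mod 11: 36 ≡ 3; by Fermat, exponent reduces to 169 mod 10 = 9; 3^9 ≡ 4 (mod 11).
Mod 71: 36 ≡ 36; by Fermat, exponent reduces to 169 mod 70 = 29; 36^29 ≡ 64 (mod 71).
Combine by CRT: x ≡ 4 (mod 11), x ≡ 64 (mod 71) ⇒ x ≡ 774 (mod 781).

774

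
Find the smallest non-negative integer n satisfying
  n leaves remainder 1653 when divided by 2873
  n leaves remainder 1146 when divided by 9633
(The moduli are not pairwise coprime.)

gcd(2873, 9633) = 169 and 169 | (1146 − 1653), so the pair is consistent; merging gives n ≡ 87843 (mod 163761), where 163761 = lcm(2873, 9633).
The solution is unique modulo lcm(2873, 9633) = 163761.

87843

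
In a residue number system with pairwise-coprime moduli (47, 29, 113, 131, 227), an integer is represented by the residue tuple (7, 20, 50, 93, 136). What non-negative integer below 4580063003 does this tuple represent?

1069935126

The moduli are pairwise coprime; N = 47·29·113·131·227 = 4580063003.
N/47 = 97448149; 97448149 ≡ 41 (mod 47); 41·39 ≡ 1, so inverse 39.
N/29 = 157933207; 157933207 ≡ 19 (mod 29); 19·26 ≡ 1, so inverse 26.
N/113 = 40531531; 40531531 ≡ 13 (mod 113); 13·87 ≡ 1, so inverse 87.
N/131 = 34962313; 34962313 ≡ 116 (mod 131); 116·96 ≡ 1, so inverse 96.
N/227 = 20176489; 20176489 ≡ 48 (mod 227); 48·175 ≡ 1, so inverse 175.
x ≡ 7·97448149·39 + 20·157933207·26 + 50·40531531·87 + 93·34962313·96 + 136·20176489·175 = 1077384740831.
1077384740831 mod 4580063003 = 1069935126.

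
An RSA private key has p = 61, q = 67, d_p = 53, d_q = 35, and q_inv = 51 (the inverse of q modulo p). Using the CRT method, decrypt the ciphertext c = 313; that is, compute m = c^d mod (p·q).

1928

m₁ = c^(d_p) mod p: c ≡ 8 (mod 61), and 8^53 mod 61 = 37.
m₂ = c^(d_q) mod q: c ≡ 45 (mod 67), and 45^35 mod 67 = 52.
h = q_inv·(m₁ − m₂) mod p = 51·(37 − 52) mod 61 = 28.
m = m₂ + h·q = 52 + 28·67 = 1928.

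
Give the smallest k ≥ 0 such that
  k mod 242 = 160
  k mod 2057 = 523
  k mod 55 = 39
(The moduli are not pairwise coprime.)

6694

gcd(242, 2057) = 121 and 121 | (523 − 160), so the pair is consistent; merging gives k ≡ 2580 (mod 4114), where 4114 = lcm(242, 2057).
gcd(4114, 55) = 11 and 11 | (39 − 2580), so the pair is consistent; merging gives k ≡ 6694 (mod 20570), where 20570 = lcm(4114, 55).
The solution is unique modulo lcm(242, 2057, 55) = 20570.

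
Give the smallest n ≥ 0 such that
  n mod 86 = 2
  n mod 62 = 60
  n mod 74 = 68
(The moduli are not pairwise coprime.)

8430

gcd(86, 62) = 2 and 2 | (60 − 2), so the pair is consistent; merging gives n ≡ 432 (mod 2666), where 2666 = lcm(86, 62).
gcd(2666, 74) = 2 and 2 | (68 − 432), so the pair is consistent; merging gives n ≡ 8430 (mod 98642), where 98642 = lcm(2666, 74).
The solution is unique modulo lcm(86, 62, 74) = 98642.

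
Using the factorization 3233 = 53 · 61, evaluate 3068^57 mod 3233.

704

Mod 53: 3068 ≡ 47; by Fermat, exponent reduces to 57 mod 52 = 5; 47^5 ≡ 15 (mod 53).
Mod 61: 3068 ≡ 18; 18^57 ≡ 33 (mod 61).
Combine by CRT: x ≡ 15 (mod 53), x ≡ 33 (mod 61) ⇒ x ≡ 704 (mod 3233).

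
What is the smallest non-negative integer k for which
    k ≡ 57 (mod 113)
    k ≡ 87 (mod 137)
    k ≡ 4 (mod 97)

Combine the congruences pairwise.
From k ≡ 57 (mod 113) write k = 57 + 113t. Substituting into k ≡ 87 (mod 137) gives 113t ≡ 30 (mod 137), and since 113⁻¹ ≡ 97 (mod 137), t ≡ 33. Hence k ≡ 57 + 113·33 = 3786 (mod 15481).
From k ≡ 3786 (mod 15481) write k = 3786 + 15481t. Substituting into k ≡ 4 (mod 97) gives 15481t ≡ 1 (mod 97), and since 58⁻¹ ≡ 92 (mod 97), t ≡ 92. Hence k ≡ 3786 + 15481·92 = 1428038 (mod 1501657).

1428038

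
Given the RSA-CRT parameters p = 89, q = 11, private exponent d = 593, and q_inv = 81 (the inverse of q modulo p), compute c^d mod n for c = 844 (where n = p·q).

d_p = d mod (p−1) = 593 mod 88 = 65; d_q = d mod (q−1) = 3.
m₁ = c^(d_p) mod p: c ≡ 43 (mod 89), and 43^65 mod 89 = 82.
m₂ = c^(d_q) mod q: c ≡ 8 (mod 11), and 8^3 mod 11 = 6.
h = q_inv·(m₁ − m₂) mod p = 81·(82 − 6) mod 89 = 15.
m = m₂ + h·q = 6 + 15·11 = 171.

171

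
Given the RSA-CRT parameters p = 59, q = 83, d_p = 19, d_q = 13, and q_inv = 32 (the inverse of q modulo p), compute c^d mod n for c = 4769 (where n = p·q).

m₁ = c^(d_p) mod p: c ≡ 49 (mod 59), and 49^19 mod 59 = 26.
m₂ = c^(d_q) mod q: c ≡ 38 (mod 83), and 38^13 mod 83 = 69.
h = q_inv·(m₁ − m₂) mod p = 32·(26 − 69) mod 59 = 40.
m = m₂ + h·q = 69 + 40·83 = 3389.

3389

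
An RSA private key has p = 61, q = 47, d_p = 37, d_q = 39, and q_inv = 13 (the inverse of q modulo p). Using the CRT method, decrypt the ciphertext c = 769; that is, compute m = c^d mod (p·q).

m₁ = c^(d_p) mod p: c ≡ 37 (mod 61), and 37^37 mod 61 = 8.
m₂ = c^(d_q) mod q: c ≡ 17 (mod 47), and 17^39 mod 47 = 16.
h = q_inv·(m₁ − m₂) mod p = 13·(8 − 16) mod 61 = 18.
m = m₂ + h·q = 16 + 18·47 = 862.

862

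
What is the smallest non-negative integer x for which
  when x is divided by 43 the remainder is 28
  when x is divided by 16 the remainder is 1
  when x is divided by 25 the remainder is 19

12369

The moduli are pairwise coprime; N = 43·16·25 = 17200.
N/43 = 400; 400 ≡ 13 (mod 43); 13·10 ≡ 1, so inverse 10.
N/16 = 1075; 1075 ≡ 3 (mod 16); 3·11 ≡ 1, so inverse 11.
N/25 = 688; 688 ≡ 13 (mod 25); 13·2 ≡ 1, so inverse 2.
x ≡ 28·400·10 + 1·1075·11 + 19·688·2 = 149969.
149969 mod 17200 = 12369.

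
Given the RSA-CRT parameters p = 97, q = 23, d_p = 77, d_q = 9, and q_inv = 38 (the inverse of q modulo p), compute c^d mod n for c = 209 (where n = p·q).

m₁ = c^(d_p) mod p: c ≡ 15 (mod 97), and 15^77 mod 97 = 37.
m₂ = c^(d_q) mod q: c ≡ 2 (mod 23), and 2^9 mod 23 = 6.
h = q_inv·(m₁ − m₂) mod p = 38·(37 − 6) mod 97 = 14.
m = m₂ + h·q = 6 + 14·23 = 328.

328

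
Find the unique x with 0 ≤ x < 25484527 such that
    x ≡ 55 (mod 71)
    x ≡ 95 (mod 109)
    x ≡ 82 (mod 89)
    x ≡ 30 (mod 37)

25405488

The moduli are pairwise coprime; N = 71·109·89·37 = 25484527.
N/71 = 358937; 358937 ≡ 32 (mod 71); 32·20 ≡ 1, so inverse 20.
N/109 = 233803; 233803 ≡ 107 (mod 109); 107·54 ≡ 1, so inverse 54.
N/89 = 286343; 286343 ≡ 30 (mod 89); 30·3 ≡ 1, so inverse 3.
N/37 = 688771; 688771 ≡ 16 (mod 37); 16·7 ≡ 1, so inverse 7.
x ≡ 55·358937·20 + 95·233803·54 + 82·286343·3 + 30·688771·7 = 1809322378.
1809322378 mod 25484527 = 25405488.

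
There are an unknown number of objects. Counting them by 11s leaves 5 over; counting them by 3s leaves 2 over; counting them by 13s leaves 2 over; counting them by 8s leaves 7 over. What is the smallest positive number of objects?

3239

The moduli are pairwise coprime; M = 11·3·13·8 = 3432.
M/11 = 312; 312 ≡ 4 (mod 11); 4·3 ≡ 1, so inverse 3.
M/3 = 1144; 1144 ≡ 1 (mod 3), inverse 1.
M/13 = 264; 264 ≡ 4 (mod 13); 4·10 ≡ 1, so inverse 10.
M/8 = 429; 429 ≡ 5 (mod 8); 5·5 ≡ 1, so inverse 5.
N ≡ 5·312·3 + 2·1144·1 + 2·264·10 + 7·429·5 = 27263.
27263 mod 3432 = 3239.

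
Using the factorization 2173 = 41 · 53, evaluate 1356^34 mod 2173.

1362

Mod 41: 1356 ≡ 3; 3^34 ≡ 9 (mod 41).
Mod 53: 1356 ≡ 31; 31^34 ≡ 37 (mod 53).
Combine by CRT: x ≡ 9 (mod 41), x ≡ 37 (mod 53) ⇒ x ≡ 1362 (mod 2173).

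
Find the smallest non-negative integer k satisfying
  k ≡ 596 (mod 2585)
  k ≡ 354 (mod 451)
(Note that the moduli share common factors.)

gcd(2585, 451) = 11 and 11 | (354 − 596), so the pair is consistent; merging gives k ≡ 5766 (mod 105985), where 105985 = lcm(2585, 451).
The solution is unique modulo lcm(2585, 451) = 105985.

5766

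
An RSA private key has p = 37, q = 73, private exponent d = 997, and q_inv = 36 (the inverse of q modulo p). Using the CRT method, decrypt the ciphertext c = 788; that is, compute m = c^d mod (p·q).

2675

d_p = d mod (p−1) = 997 mod 36 = 25; d_q = d mod (q−1) = 61.
m₁ = c^(d_p) mod p: c ≡ 11 (mod 37), and 11^25 mod 37 = 11.
m₂ = c^(d_q) mod q: c ≡ 58 (mod 73), and 58^61 mod 73 = 47.
h = q_inv·(m₁ − m₂) mod p = 36·(11 − 47) mod 37 = 36.
m = m₂ + h·q = 47 + 36·73 = 2675.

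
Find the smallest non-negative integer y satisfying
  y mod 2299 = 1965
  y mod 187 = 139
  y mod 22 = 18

27254

Combine the congruences pairwise.
gcd(2299, 187) = 11 and 11 | (139 − 1965), so the pair is consistent; merging gives y ≡ 27254 (mod 39083), where 39083 = lcm(2299, 187).
gcd(39083, 22) = 11 and 11 | (18 − 27254), so the pair is consistent; merging gives y ≡ 27254 (mod 78166), where 78166 = lcm(39083, 22).
The solution is unique modulo lcm(2299, 187, 22) = 78166.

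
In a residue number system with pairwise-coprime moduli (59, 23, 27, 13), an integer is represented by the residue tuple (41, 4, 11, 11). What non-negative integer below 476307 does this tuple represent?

224300

The moduli are pairwise coprime; N = 59·23·27·13 = 476307.
N/59 = 8073; 8073 ≡ 49 (mod 59); 49·53 ≡ 1, so inverse 53.
N/23 = 20709; 20709 ≡ 9 (mod 23); 9·18 ≡ 1, so inverse 18.
N/27 = 17641; 17641 ≡ 10 (mod 27); 10·19 ≡ 1, so inverse 19.
N/13 = 36639; 36639 ≡ 5 (mod 13); 5·8 ≡ 1, so inverse 8.
x ≡ 41·8073·53 + 4·20709·18 + 11·17641·19 + 11·36639·8 = 25944878.
25944878 mod 476307 = 224300.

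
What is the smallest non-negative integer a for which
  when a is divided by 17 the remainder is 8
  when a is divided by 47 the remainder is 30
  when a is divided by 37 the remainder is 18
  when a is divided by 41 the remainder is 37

844432

Combine the congruences pairwise.
From a ≡ 8 (mod 17) write a = 8 + 17t. Substituting into a ≡ 30 (mod 47) gives 17t ≡ 22 (mod 47), and since 17⁻¹ ≡ 36 (mod 47), t ≡ 40. Hence a ≡ 8 + 17·40 = 688 (mod 799).
From a ≡ 688 (mod 799) write a = 688 + 799t. Substituting into a ≡ 18 (mod 37) gives 799t ≡ 33 (mod 37), and since 22⁻¹ ≡ 32 (mod 37), t ≡ 20. Hence a ≡ 688 + 799·20 = 16668 (mod 29563).
From a ≡ 16668 (mod 29563) write a = 16668 + 29563t. Substituting into a ≡ 37 (mod 41) gives 29563t ≡ 15 (mod 41), and since 2⁻¹ ≡ 21 (mod 41), t ≡ 28. Hence a ≡ 16668 + 29563·28 = 844432 (mod 1212083).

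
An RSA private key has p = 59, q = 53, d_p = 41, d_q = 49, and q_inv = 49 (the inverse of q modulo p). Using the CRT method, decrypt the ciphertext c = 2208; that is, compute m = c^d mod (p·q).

m₁ = c^(d_p) mod p: c ≡ 25 (mod 59), and 25^41 mod 59 = 29.
m₂ = c^(d_q) mod q: c ≡ 35 (mod 53), and 35^49 mod 53 = 26.
h = q_inv·(m₁ − m₂) mod p = 49·(29 − 26) mod 59 = 29.
m = m₂ + h·q = 26 + 29·53 = 1563.

1563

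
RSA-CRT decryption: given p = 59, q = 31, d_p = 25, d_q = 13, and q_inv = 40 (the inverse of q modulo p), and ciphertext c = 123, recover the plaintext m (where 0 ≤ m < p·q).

m₁ = c^(d_p) mod p: c ≡ 5 (mod 59), and 5^25 mod 59 = 27.
m₂ = c^(d_q) mod q: c ≡ 30 (mod 31), and 30^13 mod 31 = 30.
h = q_inv·(m₁ − m₂) mod p = 40·(27 − 30) mod 59 = 57.
m = m₂ + h·q = 30 + 57·31 = 1797.

1797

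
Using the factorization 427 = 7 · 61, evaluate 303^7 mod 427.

177

Mod 7: 303 ≡ 2; by Fermat, exponent reduces to 7 mod 6 = 1; 2^1 ≡ 2 (mod 7).
Mod 61: 303 ≡ 59; 59^7 ≡ 55 (mod 61).
Combine by CRT: x ≡ 2 (mod 7), x ≡ 55 (mod 61) ⇒ x ≡ 177 (mod 427).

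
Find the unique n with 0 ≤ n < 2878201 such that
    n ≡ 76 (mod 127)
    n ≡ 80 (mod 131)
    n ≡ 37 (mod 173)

Combine the congruences pairwise.
From n ≡ 76 (mod 127) write n = 76 + 127t. Substituting into n ≡ 80 (mod 131) gives 127t ≡ 4 (mod 131), and since 127⁻¹ ≡ 98 (mod 131), t ≡ 130. Hence n ≡ 76 + 127·130 = 16586 (mod 16637).
From n ≡ 16586 (mod 16637) write n = 16586 + 16637t. Substituting into n ≡ 37 (mod 173) gives 16637t ≡ 59 (mod 173), and since 29⁻¹ ≡ 6 (mod 173), t ≡ 8. Hence n ≡ 16586 + 16637·8 = 149682 (mod 2878201).

149682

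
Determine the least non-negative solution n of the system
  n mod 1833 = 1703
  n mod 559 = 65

Combine the congruences pairwise.
gcd(1833, 559) = 13 and 13 | (65 − 1703), so the pair is consistent; merging gives n ≡ 21866 (mod 78819), where 78819 = lcm(1833, 559).
The solution is unique modulo lcm(1833, 559) = 78819.

21866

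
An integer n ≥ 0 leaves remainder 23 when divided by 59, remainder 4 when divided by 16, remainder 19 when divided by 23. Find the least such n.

The moduli are pairwise coprime; M = 59·16·23 = 21712.
M/59 = 368; 368 ≡ 14 (mod 59); 14·38 ≡ 1, so inverse 38.
M/16 = 1357; 1357 ≡ 13 (mod 16); 13·5 ≡ 1, so inverse 5.
M/23 = 944; 944 ≡ 1 (mod 23), inverse 1.
n ≡ 23·368·38 + 4·1357·5 + 19·944·1 = 366708.
366708 mod 21712 = 19316.

19316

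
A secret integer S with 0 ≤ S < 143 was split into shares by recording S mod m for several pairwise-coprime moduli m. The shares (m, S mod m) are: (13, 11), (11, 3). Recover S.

From S ≡ 11 (mod 13) write S = 11 + 13t. Substituting into S ≡ 3 (mod 11) gives 13t ≡ 3 (mod 11), and since 2⁻¹ ≡ 6 (mod 11), t ≡ 7. Hence S ≡ 11 + 13·7 = 102 (mod 143).

102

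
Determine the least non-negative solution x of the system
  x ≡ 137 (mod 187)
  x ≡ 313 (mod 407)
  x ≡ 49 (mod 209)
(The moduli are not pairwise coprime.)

gcd(187, 407) = 11 and 11 | (313 − 137), so the pair is consistent; merging gives x ≡ 2755 (mod 6919), where 6919 = lcm(187, 407).
gcd(6919, 209) = 11 and 11 | (49 − 2755), so the pair is consistent; merging gives x ≡ 71945 (mod 131461), where 131461 = lcm(6919, 209).
The solution is unique modulo lcm(187, 407, 209) = 131461.

71945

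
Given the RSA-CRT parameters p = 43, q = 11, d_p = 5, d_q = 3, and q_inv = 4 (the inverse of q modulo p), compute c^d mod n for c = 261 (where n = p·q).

28

m₁ = c^(d_p) mod p: c ≡ 3 (mod 43), and 3^5 mod 43 = 28.
m₂ = c^(d_q) mod q: c ≡ 8 (mod 11), and 8^3 mod 11 = 6.
h = q_inv·(m₁ − m₂) mod p = 4·(28 − 6) mod 43 = 2.
m = m₂ + h·q = 6 + 2·11 = 28.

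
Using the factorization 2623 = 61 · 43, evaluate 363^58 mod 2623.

827

Mod 61: 363 ≡ 58; 58^58 ≡ 34 (mod 61).
Mod 43: 363 ≡ 19; by Fermat, exponent reduces to 58 mod 42 = 16; 19^16 ≡ 10 (mod 43).
Combine by CRT: x ≡ 34 (mod 61), x ≡ 10 (mod 43) ⇒ x ≡ 827 (mod 2623).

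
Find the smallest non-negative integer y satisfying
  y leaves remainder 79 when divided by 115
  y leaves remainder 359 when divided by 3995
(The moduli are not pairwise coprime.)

68274

gcd(115, 3995) = 5 and 5 | (359 − 79), so the pair is consistent; merging gives y ≡ 68274 (mod 91885), where 91885 = lcm(115, 3995).
The solution is unique modulo lcm(115, 3995) = 91885.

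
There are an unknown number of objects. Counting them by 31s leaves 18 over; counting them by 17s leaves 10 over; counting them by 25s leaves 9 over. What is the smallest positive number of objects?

From N ≡ 18 (mod 31) write N = 18 + 31t. Substituting into N ≡ 10 (mod 17) gives 31t ≡ 9 (mod 17), and since 14⁻¹ ≡ 11 (mod 17), t ≡ 14. Hence N ≡ 18 + 31·14 = 452 (mod 527).
From N ≡ 452 (mod 527) write N = 452 + 527t. Substituting into N ≡ 9 (mod 25) gives 527t ≡ 7 (mod 25), and since 2⁻¹ ≡ 13 (mod 25), t ≡ 16. Hence N ≡ 452 + 527·16 = 8884 (mod 13175).

8884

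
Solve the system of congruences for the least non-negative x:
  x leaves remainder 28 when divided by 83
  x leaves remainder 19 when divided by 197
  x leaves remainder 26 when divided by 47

The moduli are pairwise coprime; N = 83·197·47 = 768497.
N/83 = 9259; 9259 ≡ 46 (mod 83); 46·74 ≡ 1, so inverse 74.
N/197 = 3901; 3901 ≡ 158 (mod 197); 158·101 ≡ 1, so inverse 101.
N/47 = 16351; 16351 ≡ 42 (mod 47); 42·28 ≡ 1, so inverse 28.
x ≡ 28·9259·74 + 19·3901·101 + 26·16351·28 = 38574195.
38574195 mod 768497 = 149345.

149345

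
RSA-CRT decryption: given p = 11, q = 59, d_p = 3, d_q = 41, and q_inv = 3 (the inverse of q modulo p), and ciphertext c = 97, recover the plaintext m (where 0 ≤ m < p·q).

m₁ = c^(d_p) mod p: c ≡ 9 (mod 11), and 9^3 mod 11 = 3.
m₂ = c^(d_q) mod q: c ≡ 38 (mod 59), and 38^41 mod 59 = 43.
h = q_inv·(m₁ − m₂) mod p = 3·(3 − 43) mod 11 = 1.
m = m₂ + h·q = 43 + 1·59 = 102.

102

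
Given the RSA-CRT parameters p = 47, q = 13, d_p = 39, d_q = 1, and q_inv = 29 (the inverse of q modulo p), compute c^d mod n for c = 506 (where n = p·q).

285

m₁ = c^(d_p) mod p: c ≡ 36 (mod 47), and 36^39 mod 47 = 3.
m₂ = c^(d_q) mod q: c ≡ 12 (mod 13), and 12^1 mod 13 = 12.
h = q_inv·(m₁ − m₂) mod p = 29·(3 − 12) mod 47 = 21.
m = m₂ + h·q = 12 + 21·13 = 285.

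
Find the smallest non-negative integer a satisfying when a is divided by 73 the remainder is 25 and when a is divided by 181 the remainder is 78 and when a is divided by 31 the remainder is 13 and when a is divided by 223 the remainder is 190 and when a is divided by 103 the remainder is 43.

From a ≡ 25 (mod 73) write a = 25 + 73t. Substituting into a ≡ 78 (mod 181) gives 73t ≡ 53 (mod 181), and since 73⁻¹ ≡ 62 (mod 181), t ≡ 28. Hence a ≡ 25 + 73·28 = 2069 (mod 13213).
From a ≡ 2069 (mod 13213) write a = 2069 + 13213t. Substituting into a ≡ 13 (mod 31) gives 13213t ≡ 21 (mod 31), and since 7⁻¹ ≡ 9 (mod 31), t ≡ 3. Hence a ≡ 2069 + 13213·3 = 41708 (mod 409603).
From a ≡ 41708 (mod 409603) write a = 41708 + 409603t. Substituting into a ≡ 190 (mod 223) gives 409603t ≡ 183 (mod 223), and since 175⁻¹ ≡ 144 (mod 223), t ≡ 38. Hence a ≡ 41708 + 409603·38 = 15606622 (mod 91341469).
From a ≡ 15606622 (mod 91341469) write a = 15606622 + 91341469t. Substituting into a ≡ 43 (mod 103) gives 91341469t ≡ 84 (mod 103), and since 39⁻¹ ≡ 37 (mod 103), t ≡ 18. Hence a ≡ 15606622 + 91341469·18 = 1659753064 (mod 9408171307).

1659753064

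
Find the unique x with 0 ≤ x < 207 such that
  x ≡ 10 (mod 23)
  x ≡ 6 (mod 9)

From x ≡ 10 (mod 23) write x = 10 + 23t. Substituting into x ≡ 6 (mod 9) gives 23t ≡ 5 (mod 9), and since 5⁻¹ ≡ 2 (mod 9), t ≡ 1. Hence x ≡ 10 + 23·1 = 33 (mod 207).

33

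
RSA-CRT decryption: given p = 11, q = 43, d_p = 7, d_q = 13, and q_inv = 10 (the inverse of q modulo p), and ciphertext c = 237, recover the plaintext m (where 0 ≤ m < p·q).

217

m₁ = c^(d_p) mod p: c ≡ 6 (mod 11), and 6^7 mod 11 = 8.
m₂ = c^(d_q) mod q: c ≡ 22 (mod 43), and 22^13 mod 43 = 2.
h = q_inv·(m₁ − m₂) mod p = 10·(8 − 2) mod 11 = 5.
m = m₂ + h·q = 2 + 5·43 = 217.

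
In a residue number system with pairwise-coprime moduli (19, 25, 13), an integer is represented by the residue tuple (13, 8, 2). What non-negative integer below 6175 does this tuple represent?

4383

From x ≡ 13 (mod 19) write x = 13 + 19t. Substituting into x ≡ 8 (mod 25) gives 19t ≡ 20 (mod 25), and since 19⁻¹ ≡ 4 (mod 25), t ≡ 5. Hence x ≡ 13 + 19·5 = 108 (mod 475).
From x ≡ 108 (mod 475) write x = 108 + 475t. Substituting into x ≡ 2 (mod 13) gives 475t ≡ 11 (mod 13), and since 7⁻¹ ≡ 2 (mod 13), t ≡ 9. Hence x ≡ 108 + 475·9 = 4383 (mod 6175).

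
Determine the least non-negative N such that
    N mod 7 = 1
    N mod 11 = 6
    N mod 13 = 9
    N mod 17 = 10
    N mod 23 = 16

Combine the congruences pairwise.
From N ≡ 1 (mod 7) write N = 1 + 7t. Substituting into N ≡ 6 (mod 11) gives 7t ≡ 5 (mod 11), and since 7⁻¹ ≡ 8 (mod 11), t ≡ 7. Hence N ≡ 1 + 7·7 = 50 (mod 77).
From N ≡ 50 (mod 77) write N = 50 + 77t. Substituting into N ≡ 9 (mod 13) gives 77t ≡ 11 (mod 13), and since 12⁻¹ ≡ 12 (mod 13), t ≡ 2. Hence N ≡ 50 + 77·2 = 204 (mod 1001).
From N ≡ 204 (mod 1001) write N = 204 + 1001t. Substituting into N ≡ 10 (mod 17) gives 1001t ≡ 10 (mod 17), and since 15⁻¹ ≡ 8 (mod 17), t ≡ 12. Hence N ≡ 204 + 1001·12 = 12216 (mod 17017).
From N ≡ 12216 (mod 17017) write N = 12216 + 17017t. Substituting into N ≡ 16 (mod 23) gives 17017t ≡ 13 (mod 23), and since 20⁻¹ ≡ 15 (mod 23), t ≡ 11. Hence N ≡ 12216 + 17017·11 = 199403 (mod 391391).

199403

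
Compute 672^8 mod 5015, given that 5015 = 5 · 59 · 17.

Mod 5: 672 ≡ 2; since 4 | 8, by Fermat 2^8 ≡ 1 (mod 5).
Mod 59: 672 ≡ 23; 23^8 ≡ 16 (mod 59).
Mod 17: 672 ≡ 9; 9^8 ≡ 1 (mod 17).
Combine by CRT: x ≡ 1 (mod 5), x ≡ 16 (mod 59), x ≡ 1 (mod 17) ⇒ x ≡ 1786 (mod 5015).

1786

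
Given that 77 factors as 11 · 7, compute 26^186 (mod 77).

15

Mod 11: 26 ≡ 4; by Fermat, exponent reduces to 186 mod 10 = 6; 4^6 ≡ 4 (mod 11).
Mod 7: 26 ≡ 5; since 6 | 186, by Fermat 5^186 ≡ 1 (mod 7).
Combine by CRT: x ≡ 4 (mod 11), x ≡ 1 (mod 7) ⇒ x ≡ 15 (mod 77).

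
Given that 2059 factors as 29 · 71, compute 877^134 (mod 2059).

906

Mod 29: 877 ≡ 7; by Fermat, exponent reduces to 134 mod 28 = 22; 7^22 ≡ 7 (mod 29).
Mod 71: 877 ≡ 25; by Fermat, exponent reduces to 134 mod 70 = 64; 25^64 ≡ 54 (mod 71).
Combine by CRT: x ≡ 7 (mod 29), x ≡ 54 (mod 71) ⇒ x ≡ 906 (mod 2059).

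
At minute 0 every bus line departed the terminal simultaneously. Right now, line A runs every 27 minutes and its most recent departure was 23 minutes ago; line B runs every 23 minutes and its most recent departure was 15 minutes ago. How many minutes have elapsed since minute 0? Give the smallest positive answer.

From t ≡ 23 (mod 27) write t = 23 + 27s. Substituting into t ≡ 15 (mod 23) gives 27s ≡ 15 (mod 23), and since 4⁻¹ ≡ 6 (mod 23), s ≡ 21. Hence t ≡ 23 + 27·21 = 590 (mod 621).

590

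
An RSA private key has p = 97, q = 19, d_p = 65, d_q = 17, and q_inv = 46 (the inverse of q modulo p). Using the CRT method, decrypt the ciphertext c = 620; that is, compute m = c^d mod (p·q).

863

m₁ = c^(d_p) mod p: c ≡ 38 (mod 97), and 38^65 mod 97 = 87.
m₂ = c^(d_q) mod q: c ≡ 12 (mod 19), and 12^17 mod 19 = 8.
h = q_inv·(m₁ − m₂) mod p = 46·(87 − 8) mod 97 = 45.
m = m₂ + h·q = 8 + 45·19 = 863.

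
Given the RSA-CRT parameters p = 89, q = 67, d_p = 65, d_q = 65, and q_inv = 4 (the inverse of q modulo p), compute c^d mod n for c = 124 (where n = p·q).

5313

m₁ = c^(d_p) mod p: c ≡ 35 (mod 89), and 35^65 mod 89 = 62.
m₂ = c^(d_q) mod q: c ≡ 57 (mod 67), and 57^65 mod 67 = 20.
h = q_inv·(m₁ − m₂) mod p = 4·(62 − 20) mod 89 = 79.
m = m₂ + h·q = 20 + 79·67 = 5313.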